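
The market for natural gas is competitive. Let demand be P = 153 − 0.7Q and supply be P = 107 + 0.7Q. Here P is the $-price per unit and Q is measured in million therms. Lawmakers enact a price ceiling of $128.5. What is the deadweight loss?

Competitive equilibrium: 153 − 0.7Q = 107 + 0.7Q → Q* = 32.8571, P* = 130.
At the ceiling P = 128.5, quantity supplied = (128.5 − 107)/0.7 = 30.7143.
Willingness to pay at Q' = 30.7143: 153 − 0.7·30.7143 = 131.5.
ΔQ = 32.8571 − 30.7143 = 2.1428; wedge = 131.5 − 128.5 = 3.
The triangle = ½ × 2.1428 × 3 = $3.21 million.

$3.21 million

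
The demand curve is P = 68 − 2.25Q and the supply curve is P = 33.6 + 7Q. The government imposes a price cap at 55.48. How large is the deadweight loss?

1.63

Competitive equilibrium: 68 − 2.25Q = 33.6 + 7Q → Q* = 3.7189, P* = 59.6324.
At the ceiling P = 55.48, quantity supplied = (55.48 − 33.6)/7 = 3.1257.
Willingness to pay at Q' = 3.1257: 68 − 2.25·3.1257 = 60.9672.
ΔQ = 3.7189 − 3.1257 = 0.5932; wedge = 60.9672 − 55.48 = 5.4872.
Deadweight loss = ½ × 0.5932 × 5.4872 = 1.63.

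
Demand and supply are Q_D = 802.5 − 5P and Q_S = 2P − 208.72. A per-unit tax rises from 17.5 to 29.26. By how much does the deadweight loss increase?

In inverse form: demand P = 160.5 − 0.2Q, supply P = 104.36 + 0.5Q.
Competitive equilibrium: 160.5 − 0.2Q = 104.36 + 0.5Q → Q* = 80.2, P* = 144.46.
For a per-unit tax t: ΔQ = t/0.7, so DWL = ½·t·(t/0.7) = t²/1.4.
At t = 17.5: DWL = 218.75. At t = 29.26: DWL = 611.534.
Increase = 611.534 − 218.75 = 392.784.

392.784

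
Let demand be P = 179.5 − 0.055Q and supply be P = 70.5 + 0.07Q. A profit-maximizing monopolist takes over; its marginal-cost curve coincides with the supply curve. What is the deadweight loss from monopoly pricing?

Competitive equilibrium: 179.5 − 0.055Q = 70.5 + 0.07Q → Q* = 872, P* = 131.54.
Marginal revenue: MR = 179.5 − 0.11Q. Set MR = MC: 179.5 − 0.11Q = 70.5 + 0.07Q → Q_m = 605.55556.
Price P_m = 179.5 − 0.055·605.55556 = 146.19444; MC(Q_m) = 70.5 + 0.07·605.55556 = 112.88889.
Competitive Q* = 872, so ΔQ = 266.44444; wedge = 146.19444 − 112.88889 = 33.30555.
DWL = ½ × 266.44444 × 33.30555 = 4437.04.

4437.04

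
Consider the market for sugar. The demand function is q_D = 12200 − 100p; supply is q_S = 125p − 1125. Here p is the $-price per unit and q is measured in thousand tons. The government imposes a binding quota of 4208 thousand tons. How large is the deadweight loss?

In inverse form: demand p = 122 − 0.01q, supply p = 9 + 0.008q.
Competitive equilibrium: 122 − 0.01q = 9 + 0.008q → q* = 6277.7778, p* = 59.2222.
At q = 4208: demand price = 122 − 0.01·4208 = 79.92; supply price = 9 + 0.008·4208 = 42.664.
Δq = 6277.7778 − 4208 = 2069.7778; wedge = 79.92 − 42.664 = 37.256.
Deadweight loss = ½ × 2069.7778 × 37.256 = $38555.82 thousand.

$38555.82 thousand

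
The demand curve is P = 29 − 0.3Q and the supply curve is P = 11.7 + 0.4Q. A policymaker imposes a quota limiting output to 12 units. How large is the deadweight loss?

56.58

Competitive equilibrium: 29 − 0.3Q = 11.7 + 0.4Q → Q* = 24.7143, P* = 21.5857.
At Q = 12: demand price = 29 − 0.3·12 = 25.4; supply price = 11.7 + 0.4·12 = 16.5.
ΔQ = 24.7143 − 12 = 12.7143; wedge = 25.4 − 16.5 = 8.9.
The triangle = ½ × 12.7143 × 8.9 = 56.58.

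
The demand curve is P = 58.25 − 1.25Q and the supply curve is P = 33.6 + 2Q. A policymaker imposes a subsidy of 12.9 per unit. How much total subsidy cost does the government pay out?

149.04

Competitive equilibrium: 58.25 − 1.25Q = 33.6 + 2Q → Q* = 7.5846, P* = 48.7692.
The subsidy lowers effective supply by 12.9: P = 20.7 + 2Q.
New quantity: 58.25 − 1.25Q = 20.7 + 2Q → Q' = 11.5538.
Total subsidy cost = 12.9 × 11.5538 = 149.04.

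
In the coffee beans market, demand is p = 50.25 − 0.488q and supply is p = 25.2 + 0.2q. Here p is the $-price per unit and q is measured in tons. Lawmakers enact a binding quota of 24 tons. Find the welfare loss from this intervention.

$52.98

Competitive equilibrium: 50.25 − 0.488q = 25.2 + 0.2q → q* = 36.4099, p* = 32.482.
At q = 24: demand price = 50.25 − 0.488·24 = 38.538; supply price = 25.2 + 0.2·24 = 30.
Δq = 36.4099 − 24 = 12.4099; wedge = 38.538 − 30 = 8.538.
DWL = ½ × 12.4099 × 8.538 = $52.98.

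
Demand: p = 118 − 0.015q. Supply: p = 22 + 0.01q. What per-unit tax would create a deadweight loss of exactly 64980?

Competitive equilibrium: 118 − 0.015q = 22 + 0.01q → q* = 3840, p* = 60.4.
A tax t gives Δq = t/0.025 and wedge t, so DWL = t²/0.05.
t²/0.05 = 64980 → t² = 3249 → t = 57.

57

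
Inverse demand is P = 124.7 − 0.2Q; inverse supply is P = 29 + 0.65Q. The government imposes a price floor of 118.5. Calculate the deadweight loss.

2829.07

Competitive equilibrium: 124.7 − 0.2Q = 29 + 0.65Q → Q* = 112.5882, P* = 102.1824.
At the floor P = 118.5, quantity demanded = (124.7 − 118.5)/0.2 = 31.
Sellers' marginal cost at Q' = 31: 29 + 0.65·31 = 49.15.
ΔQ = 112.5882 − 31 = 81.5882; wedge = 118.5 − 49.15 = 69.35.
Deadweight loss = ½ × 81.5882 × 69.35 = 2829.07.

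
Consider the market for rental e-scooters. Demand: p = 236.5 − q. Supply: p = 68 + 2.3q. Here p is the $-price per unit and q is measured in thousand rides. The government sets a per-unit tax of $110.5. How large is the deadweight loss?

$1850.04 thousand

Competitive equilibrium: 236.5 − q = 68 + 2.3q → q* = 51.0606, p* = 185.4394.
With the tax, the buyer price exceeds the seller price by 110.5: (236.5 − q) − (68 + 2.3q) = 110.5 → q' = 17.5758.
Δq = 51.0606 − 17.5758 = 33.4848; the wedge equals the tax, 110.5.
Welfare loss = ½ × 33.4848 × 110.5 = $1850.04 thousand.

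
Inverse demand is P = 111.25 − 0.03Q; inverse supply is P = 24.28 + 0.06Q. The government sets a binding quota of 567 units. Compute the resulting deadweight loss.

Competitive equilibrium: 111.25 − 0.03Q = 24.28 + 0.06Q → Q* = 966.3333, P* = 82.26.
At Q = 567: demand price = 111.25 − 0.03·567 = 94.24; supply price = 24.28 + 0.06·567 = 58.3.
ΔQ = 966.3333 − 567 = 399.3333; wedge = 94.24 − 58.3 = 35.94.
DWL = ½ × 399.3333 × 35.94 = 7176.02.

7176.02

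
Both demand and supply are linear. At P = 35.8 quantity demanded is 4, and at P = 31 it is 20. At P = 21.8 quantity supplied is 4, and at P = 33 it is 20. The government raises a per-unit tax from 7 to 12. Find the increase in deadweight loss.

Demand slope = (31 − 35.8)/(20 − 4) = −0.3, so P = 37 − 0.3Q.
Supply slope = (33 − 21.8)/(20 − 4) = 0.7, so P = 19 + 0.7Q.
Competitive equilibrium: 37 − 0.3Q = 19 + 0.7Q → Q* = 18, P* = 31.6.
For a per-unit tax t: ΔQ = t/1, so DWL = ½·t·(t/1) = t²/2.
At t = 7: DWL = 24.5. At t = 12: DWL = 72.
Increase = 72 − 24.5 = 47.50.

47.50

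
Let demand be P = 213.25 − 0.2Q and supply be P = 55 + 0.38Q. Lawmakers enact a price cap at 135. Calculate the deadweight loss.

1126.24

Competitive equilibrium: 213.25 − 0.2Q = 55 + 0.38Q → Q* = 272.8448, P* = 158.681.
At the ceiling P = 135, quantity supplied = (135 − 55)/0.38 = 210.5263.
Willingness to pay at Q' = 210.5263: 213.25 − 0.2·210.5263 = 171.1447.
ΔQ = 272.8448 − 210.5263 = 62.3185; wedge = 171.1447 − 135 = 36.1447.
Deadweight loss = ½ × 62.3185 × 36.1447 = 1126.24.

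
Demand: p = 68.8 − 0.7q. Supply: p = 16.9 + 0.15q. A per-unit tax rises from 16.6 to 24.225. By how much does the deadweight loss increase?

Competitive equilibrium: 68.8 − 0.7q = 16.9 + 0.15q → q* = 61.0588, p* = 26.0588.
For a per-unit tax t: Δq = t/0.85, so DWL = ½·t·(t/0.85) = t²/1.7.
At t = 16.6: DWL = 162.094. At t = 24.225: DWL = 345.206.
Increase = 345.206 − 162.094 = 183.11.

183.11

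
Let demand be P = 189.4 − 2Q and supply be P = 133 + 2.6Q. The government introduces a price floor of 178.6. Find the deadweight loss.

108.26

Competitive equilibrium: 189.4 − 2Q = 133 + 2.6Q → Q* = 12.26087, P* = 164.87826.
At the floor P = 178.6, quantity demanded = (189.4 − 178.6)/2 = 5.4.
Sellers' marginal cost at Q' = 5.4: 133 + 2.6·5.4 = 147.04.
ΔQ = 12.26087 − 5.4 = 6.86087; wedge = 178.6 − 147.04 = 31.56.
Deadweight loss = ½ × 6.86087 × 31.56 = 108.26.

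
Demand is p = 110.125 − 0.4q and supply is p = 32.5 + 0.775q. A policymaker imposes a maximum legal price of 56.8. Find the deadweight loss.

Competitive equilibrium: 110.125 − 0.4q = 32.5 + 0.775q → q* = 66.0638, p* = 83.6995.
At the ceiling p = 56.8, quantity supplied = (56.8 − 32.5)/0.775 = 31.3548.
Willingness to pay at q' = 31.3548: 110.125 − 0.4·31.3548 = 97.5831.
Δq = 66.0638 − 31.3548 = 34.709; wedge = 97.5831 − 56.8 = 40.7831.
The triangle = ½ × 34.709 × 40.7831 = 707.77.

707.77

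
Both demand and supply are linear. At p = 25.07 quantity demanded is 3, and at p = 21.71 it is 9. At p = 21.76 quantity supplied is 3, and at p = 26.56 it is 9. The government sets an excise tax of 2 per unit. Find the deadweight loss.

1.47

Demand slope = (21.71 − 25.07)/(9 − 3) = −0.56, so p = 26.75 − 0.56q.
Supply slope = (26.56 − 21.76)/(9 − 3) = 0.8, so p = 19.36 + 0.8q.
Competitive equilibrium: 26.75 − 0.56q = 19.36 + 0.8q → q* = 5.4338, p* = 23.7071.
With the tax, the buyer price exceeds the seller price by 2: (26.75 − 0.56q) − (19.36 + 0.8q) = 2 → q' = 3.9632.
Δq = 5.4338 − 3.9632 = 1.4706; the wedge equals the tax, 2.
Welfare loss = ½ × 1.4706 × 2 = 1.47.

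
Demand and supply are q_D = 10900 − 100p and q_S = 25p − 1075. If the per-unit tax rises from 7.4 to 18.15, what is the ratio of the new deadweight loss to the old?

In inverse form: demand p = 109 − 0.01q, supply p = 43 + 0.04q.
Competitive equilibrium: 109 − 0.01q = 43 + 0.04q → q* = 1320, p* = 95.8.
For a per-unit tax t: Δq = t/0.05, so DWL = ½·t·(t/0.05) = t²/0.1.
At t = 7.4: DWL = 547.6. At t = 18.15: DWL = 3294.225.
Ratio = (18.15/7.4)² = 6.016.

6.016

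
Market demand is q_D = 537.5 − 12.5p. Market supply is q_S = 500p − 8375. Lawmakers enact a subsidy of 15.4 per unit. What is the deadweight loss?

In inverse form: demand p = 43 − 0.08q, supply p = 16.75 + 0.002q.
Competitive equilibrium: 43 − 0.08q = 16.75 + 0.002q → q* = 320.122, p* = 17.3902.
The subsidy lowers effective supply by 15.4: p = 1.35 + 0.002q.
New quantity: 43 − 0.08q = 1.35 + 0.002q → q' = 507.9268.
Overproduction Δq = 507.9268 − 320.122 = 187.8048; wedge = subsidy = 15.4.
Deadweight loss = ½ × 187.8048 × 15.4 = 1446.10.

1446.10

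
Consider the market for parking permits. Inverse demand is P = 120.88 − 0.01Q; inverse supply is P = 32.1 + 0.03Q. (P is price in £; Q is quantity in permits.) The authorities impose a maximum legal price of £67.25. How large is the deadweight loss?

£21959.09

Competitive equilibrium: 120.88 − 0.01Q = 32.1 + 0.03Q → Q* = 2219.5, P* = 98.685.
At the ceiling P = 67.25, quantity supplied = (67.25 − 32.1)/0.03 = 1171.66667.
Willingness to pay at Q' = 1171.66667: 120.88 − 0.01·1171.66667 = 109.16333.
ΔQ = 2219.5 − 1171.66667 = 1047.83333; wedge = 109.16333 − 67.25 = 41.91333.
Deadweight loss = ½ × 1047.83333 × 41.91333 = £21959.09.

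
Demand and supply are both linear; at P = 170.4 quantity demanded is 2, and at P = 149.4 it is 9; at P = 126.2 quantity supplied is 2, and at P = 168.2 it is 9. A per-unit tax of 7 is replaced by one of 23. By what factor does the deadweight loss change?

Demand slope = (149.4 − 170.4)/(9 − 2) = −3, so P = 176.4 − 3Q.
Supply slope = (168.2 − 126.2)/(9 − 2) = 6, so P = 114.2 + 6Q.
Competitive equilibrium: 176.4 − 3Q = 114.2 + 6Q → Q* = 6.9111, P* = 155.6667.
For a per-unit tax t: ΔQ = t/9, so DWL = ½·t·(t/9) = t²/18.
At t = 7: DWL = 2.722. At t = 23: DWL = 29.389.
Ratio = (23/7)² = 10.796.

10.796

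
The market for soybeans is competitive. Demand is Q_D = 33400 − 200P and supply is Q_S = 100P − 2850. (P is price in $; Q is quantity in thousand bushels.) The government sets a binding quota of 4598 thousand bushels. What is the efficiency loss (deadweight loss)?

In inverse form: demand P = 167 − 0.005Q, supply P = 28.5 + 0.01Q.
Competitive equilibrium: 167 − 0.005Q = 28.5 + 0.01Q → Q* = 9233.3333, P* = 120.8333.
At Q = 4598: demand price = 167 − 0.005·4598 = 144.01; supply price = 28.5 + 0.01·4598 = 74.48.
ΔQ = 9233.3333 − 4598 = 4635.3333; wedge = 144.01 − 74.48 = 69.53.
Deadweight loss = ½ × 4635.3333 × 69.53 = $161147.36 thousand.

$161147.36 thousand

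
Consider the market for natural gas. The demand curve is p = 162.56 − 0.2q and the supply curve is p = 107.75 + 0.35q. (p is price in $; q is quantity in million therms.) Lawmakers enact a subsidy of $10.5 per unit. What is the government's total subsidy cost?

$1246.83 million

Competitive equilibrium: 162.56 − 0.2q = 107.75 + 0.35q → q* = 99.6545, p* = 142.6291.
The subsidy lowers effective supply by 10.5: p = 97.25 + 0.35q.
New quantity: 162.56 − 0.2q = 97.25 + 0.35q → q' = 118.7455.
Total subsidy cost = 10.5 × 118.7455 = $1246.83 million.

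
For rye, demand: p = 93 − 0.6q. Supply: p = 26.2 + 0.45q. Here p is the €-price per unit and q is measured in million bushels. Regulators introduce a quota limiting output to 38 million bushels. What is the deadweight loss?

€344.58 million

Competitive equilibrium: 93 − 0.6q = 26.2 + 0.45q → q* = 63.619, p* = 54.8286.
At q = 38: demand price = 93 − 0.6·38 = 70.2; supply price = 26.2 + 0.45·38 = 43.3.
Δq = 63.619 − 38 = 25.619; wedge = 70.2 − 43.3 = 26.9.
DWL = ½ × 25.619 × 26.9 = €344.58 million.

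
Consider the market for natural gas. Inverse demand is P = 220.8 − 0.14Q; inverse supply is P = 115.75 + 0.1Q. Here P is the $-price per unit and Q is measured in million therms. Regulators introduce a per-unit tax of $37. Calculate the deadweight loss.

Competitive equilibrium: 220.8 − 0.14Q = 115.75 + 0.1Q → Q* = 437.7083, P* = 159.5208.
With the tax, the buyer price exceeds the seller price by 37: (220.8 − 0.14Q) − (115.75 + 0.1Q) = 37 → Q' = 283.5417.
ΔQ = 437.7083 − 283.5417 = 154.1666; the wedge equals the tax, 37.
The triangle = ½ × 154.1666 × 37 = $2852.08 million.

$2852.08 million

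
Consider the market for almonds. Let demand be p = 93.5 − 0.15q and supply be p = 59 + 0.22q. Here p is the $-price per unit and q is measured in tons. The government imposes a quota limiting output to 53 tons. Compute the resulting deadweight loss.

$299.61

Competitive equilibrium: 93.5 − 0.15q = 59 + 0.22q → q* = 93.2432, p* = 79.5135.
At q = 53: demand price = 93.5 − 0.15·53 = 85.55; supply price = 59 + 0.22·53 = 70.66.
Δq = 93.2432 − 53 = 40.2432; wedge = 85.55 − 70.66 = 14.89.
The triangle = ½ × 40.2432 × 14.89 = $299.61.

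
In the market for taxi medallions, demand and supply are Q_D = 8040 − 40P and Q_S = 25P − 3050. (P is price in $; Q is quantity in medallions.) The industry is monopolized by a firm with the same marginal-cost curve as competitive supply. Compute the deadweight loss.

$3704.30

In inverse form: demand P = 201 − 0.025Q, supply P = 122 + 0.04Q.
Competitive equilibrium: 201 − 0.025Q = 122 + 0.04Q → Q* = 1215.38462, P* = 170.61538.
Marginal revenue: MR = 201 − 0.05Q. Set MR = MC: 201 − 0.05Q = 122 + 0.04Q → Q_m = 877.77778.
Price P_m = 201 − 0.025·877.77778 = 179.05556; MC(Q_m) = 122 + 0.04·877.77778 = 157.11111.
Competitive Q* = 1215.38462, so ΔQ = 337.60684; wedge = 179.05556 − 157.11111 = 21.94445.
Deadweight loss = ½ × 337.60684 × 21.94445 = $3704.30.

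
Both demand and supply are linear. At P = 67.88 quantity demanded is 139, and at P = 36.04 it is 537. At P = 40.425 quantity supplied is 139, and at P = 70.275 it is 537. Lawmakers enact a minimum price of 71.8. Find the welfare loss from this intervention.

Demand slope = (36.04 − 67.88)/(537 − 139) = −0.08, so P = 79 − 0.08Q.
Supply slope = (70.275 − 40.425)/(537 − 139) = 0.075, so P = 30 + 0.075Q.
Competitive equilibrium: 79 − 0.08Q = 30 + 0.075Q → Q* = 316.129, P* = 53.7097.
At the floor P = 71.8, quantity demanded = (79 − 71.8)/0.08 = 90.
Sellers' marginal cost at Q' = 90: 30 + 0.075·90 = 36.75.
ΔQ = 316.129 − 90 = 226.129; wedge = 71.8 − 36.75 = 35.05.
Deadweight loss = ½ × 226.129 × 35.05 = 3962.91.

3962.91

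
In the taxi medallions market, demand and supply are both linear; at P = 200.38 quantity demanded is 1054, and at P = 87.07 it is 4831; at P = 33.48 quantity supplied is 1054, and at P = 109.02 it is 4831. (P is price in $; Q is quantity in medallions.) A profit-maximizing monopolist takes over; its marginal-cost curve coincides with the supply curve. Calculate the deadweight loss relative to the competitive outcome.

Demand slope = (87.07 − 200.38)/(4831 − 1054) = −0.03, so P = 232 − 0.03Q.
Supply slope = (109.02 − 33.48)/(4831 − 1054) = 0.02, so P = 12.4 + 0.02Q.
Competitive equilibrium: 232 − 0.03Q = 12.4 + 0.02Q → Q* = 4392, P* = 100.24.
Marginal revenue: MR = 232 − 0.06Q. Set MR = MC: 232 − 0.06Q = 12.4 + 0.02Q → Q_m = 2745.
Price P_m = 232 − 0.03·2745 = 149.65; MC(Q_m) = 12.4 + 0.02·2745 = 67.3.
Competitive Q* = 4392, so ΔQ = 1647; wedge = 149.65 − 67.3 = 82.35.
The triangle = ½ × 1647 × 82.35 = $67815.225.

$67815.225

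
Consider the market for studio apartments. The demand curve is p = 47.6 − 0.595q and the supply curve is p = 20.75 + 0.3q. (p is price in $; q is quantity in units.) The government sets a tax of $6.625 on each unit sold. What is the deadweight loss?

$24.52

Competitive equilibrium: 47.6 − 0.595q = 20.75 + 0.3q → q* = 30, p* = 29.75.
With the tax, the buyer price exceeds the seller price by 6.625: (47.6 − 0.595q) − (20.75 + 0.3q) = 6.625 → q' = 22.5978.
Δq = 30 − 22.5978 = 7.4022; the wedge equals the tax, 6.625.
DWL = ½ × 7.4022 × 6.625 = $24.52.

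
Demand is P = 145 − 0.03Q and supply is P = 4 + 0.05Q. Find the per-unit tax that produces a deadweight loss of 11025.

Competitive equilibrium: 145 − 0.03Q = 4 + 0.05Q → Q* = 1762.5, P* = 92.125.
A tax t gives ΔQ = t/0.08 and wedge t, so DWL = t²/0.16.
t²/0.16 = 11025 → t² = 1764 → t = 42.

42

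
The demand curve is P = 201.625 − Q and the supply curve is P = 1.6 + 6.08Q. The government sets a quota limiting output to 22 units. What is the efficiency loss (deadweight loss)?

138.38

Competitive equilibrium: 201.625 − Q = 1.6 + 6.08Q → Q* = 28.25212, P* = 173.37288.
At Q = 22: demand price = 201.625 − 1·22 = 179.625; supply price = 1.6 + 6.08·22 = 135.36.
ΔQ = 28.25212 − 22 = 6.25212; wedge = 179.625 − 135.36 = 44.265.
DWL = ½ × 6.25212 × 44.265 = 138.38.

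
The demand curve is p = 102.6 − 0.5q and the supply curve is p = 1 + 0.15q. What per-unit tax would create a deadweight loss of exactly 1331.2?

41.6

Competitive equilibrium: 102.6 − 0.5q = 1 + 0.15q → q* = 156.3077, p* = 24.4462.
A tax t gives Δq = t/0.65 and wedge t, so DWL = t²/1.3.
t²/1.3 = 1331.2 → t² = 1730.56 → t = 41.6.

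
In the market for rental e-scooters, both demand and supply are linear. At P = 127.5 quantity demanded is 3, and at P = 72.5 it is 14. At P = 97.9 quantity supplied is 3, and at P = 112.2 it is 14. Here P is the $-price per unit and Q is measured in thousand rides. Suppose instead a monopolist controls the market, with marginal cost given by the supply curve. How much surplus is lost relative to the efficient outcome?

Demand slope = (72.5 − 127.5)/(14 − 3) = −5, so P = 142.5 − 5Q.
Supply slope = (112.2 − 97.9)/(14 − 3) = 1.3, so P = 94 + 1.3Q.
Competitive equilibrium: 142.5 − 5Q = 94 + 1.3Q → Q* = 7.6984, P* = 104.0079.
Marginal revenue: MR = 142.5 − 10Q. Set MR = MC: 142.5 − 10Q = 94 + 1.3Q → Q_m = 4.292.
Price P_m = 142.5 − 5·4.292 = 121.04; MC(Q_m) = 94 + 1.3·4.292 = 99.5796.
Competitive Q* = 7.6984, so ΔQ = 3.4064; wedge = 121.04 − 99.5796 = 21.4604.
Deadweight loss = ½ × 3.4064 × 21.4604 = $36.55 thousand.

$36.55 thousand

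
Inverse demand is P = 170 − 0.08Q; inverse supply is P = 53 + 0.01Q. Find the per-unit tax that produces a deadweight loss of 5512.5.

Competitive equilibrium: 170 − 0.08Q = 53 + 0.01Q → Q* = 1300, P* = 66.
A tax t gives ΔQ = t/0.09 and wedge t, so DWL = t²/0.18.
t²/0.18 = 5512.5 → t² = 992.25 → t = 31.5.

31.5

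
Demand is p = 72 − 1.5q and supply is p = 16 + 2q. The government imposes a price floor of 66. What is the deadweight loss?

252

Competitive equilibrium: 72 − 1.5q = 16 + 2q → q* = 16, p* = 48.
At the floor p = 66, quantity demanded = (72 − 66)/1.5 = 4.
Sellers' marginal cost at q' = 4: 16 + 2·4 = 24.
Δq = 16 − 4 = 12; wedge = 66 − 24 = 42.
DWL = ½ × 12 × 42 = 252.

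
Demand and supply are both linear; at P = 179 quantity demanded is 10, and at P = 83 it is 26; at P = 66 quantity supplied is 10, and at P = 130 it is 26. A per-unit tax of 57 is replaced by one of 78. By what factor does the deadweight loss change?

1.873

Demand slope = (83 − 179)/(26 − 10) = −6, so P = 239 − 6Q.
Supply slope = (130 − 66)/(26 − 10) = 4, so P = 26 + 4Q.
Competitive equilibrium: 239 − 6Q = 26 + 4Q → Q* = 21.3, P* = 111.2.
For a per-unit tax t: ΔQ = t/10, so DWL = ½·t·(t/10) = t²/20.
At t = 57: DWL = 162.45. At t = 78: DWL = 304.2.
Ratio = (78/57)² = 1.873.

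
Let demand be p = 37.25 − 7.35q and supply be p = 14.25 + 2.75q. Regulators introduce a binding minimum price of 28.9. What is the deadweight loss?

6.58

Competitive equilibrium: 37.25 − 7.35q = 14.25 + 2.75q → q* = 2.2772, p* = 20.5124.
At the floor p = 28.9, quantity demanded = (37.25 − 28.9)/7.35 = 1.1361.
Sellers' marginal cost at q' = 1.1361: 14.25 + 2.75·1.1361 = 17.3743.
Δq = 2.2772 − 1.1361 = 1.1411; wedge = 28.9 − 17.3743 = 11.5257.
Welfare loss = ½ × 1.1411 × 11.5257 = 6.58.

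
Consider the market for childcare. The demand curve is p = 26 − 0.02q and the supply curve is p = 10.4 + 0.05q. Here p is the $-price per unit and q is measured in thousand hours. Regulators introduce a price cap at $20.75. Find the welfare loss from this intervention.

Competitive equilibrium: 26 − 0.02q = 10.4 + 0.05q → q* = 222.8571, p* = 21.5429.
At the ceiling p = 20.75, quantity supplied = (20.75 − 10.4)/0.05 = 207.
Willingness to pay at q' = 207: 26 − 0.02·207 = 21.86.
Δq = 222.8571 − 207 = 15.8571; wedge = 21.86 − 20.75 = 1.11.
Welfare loss = ½ × 15.8571 × 1.11 = $8.80 thousand.

$8.80 thousand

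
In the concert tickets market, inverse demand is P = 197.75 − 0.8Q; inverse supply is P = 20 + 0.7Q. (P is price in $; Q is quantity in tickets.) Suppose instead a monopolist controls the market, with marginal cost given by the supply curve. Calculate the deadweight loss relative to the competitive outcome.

Competitive equilibrium: 197.75 − 0.8Q = 20 + 0.7Q → Q* = 118.5, P* = 102.95.
Marginal revenue: MR = 197.75 − 1.6Q. Set MR = MC: 197.75 − 1.6Q = 20 + 0.7Q → Q_m = 77.2826.
Price P_m = 197.75 − 0.8·77.2826 = 135.9239; MC(Q_m) = 20 + 0.7·77.2826 = 74.0978.
Competitive Q* = 118.5, so ΔQ = 41.2174; wedge = 135.9239 − 74.0978 = 61.8261.
Deadweight loss = ½ × 41.2174 × 61.8261 = $1274.16.

$1274.16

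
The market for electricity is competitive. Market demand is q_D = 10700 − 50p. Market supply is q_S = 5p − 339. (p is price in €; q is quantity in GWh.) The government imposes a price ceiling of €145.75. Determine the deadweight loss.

€8306.38

In inverse form: demand p = 214 − 0.02q, supply p = 67.8 + 0.2q.
Competitive equilibrium: 214 − 0.02q = 67.8 + 0.2q → q* = 664.5455, p* = 200.7091.
At the ceiling p = 145.75, quantity supplied = (145.75 − 67.8)/0.2 = 389.75.
Willingness to pay at q' = 389.75: 214 − 0.02·389.75 = 206.205.
Δq = 664.5455 − 389.75 = 274.7955; wedge = 206.205 − 145.75 = 60.455.
Deadweight loss = ½ × 274.7955 × 60.455 = €8306.38.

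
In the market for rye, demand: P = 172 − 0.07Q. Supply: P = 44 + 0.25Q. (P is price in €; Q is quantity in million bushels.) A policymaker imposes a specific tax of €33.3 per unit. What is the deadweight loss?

Competitive equilibrium: 172 − 0.07Q = 44 + 0.25Q → Q* = 400, P* = 144.
With the tax, the buyer price exceeds the seller price by 33.3: (172 − 0.07Q) − (44 + 0.25Q) = 33.3 → Q' = 295.9375.
ΔQ = 400 − 295.9375 = 104.0625; the wedge equals the tax, 33.3.
Deadweight loss = ½ × 104.0625 × 33.3 = €1732.64 million.

€1732.64 million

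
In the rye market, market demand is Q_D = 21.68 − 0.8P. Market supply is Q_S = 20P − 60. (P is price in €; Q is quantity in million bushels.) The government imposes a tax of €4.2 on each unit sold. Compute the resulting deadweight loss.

In inverse form: demand P = 27.1 − 1.25Q, supply P = 3 + 0.05Q.
Competitive equilibrium: 27.1 − 1.25Q = 3 + 0.05Q → Q* = 18.5385, P* = 3.9269.
With the tax, the buyer price exceeds the seller price by 4.2: (27.1 − 1.25Q) − (3 + 0.05Q) = 4.2 → Q' = 15.3077.
ΔQ = 18.5385 − 15.3077 = 3.2308; the wedge equals the tax, 4.2.
Welfare loss = ½ × 3.2308 × 4.2 = €6.78 million.

€6.78 million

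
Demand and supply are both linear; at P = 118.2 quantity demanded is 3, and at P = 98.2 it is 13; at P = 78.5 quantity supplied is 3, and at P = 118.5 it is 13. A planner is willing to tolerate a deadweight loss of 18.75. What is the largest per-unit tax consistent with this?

Demand slope = (98.2 − 118.2)/(13 − 3) = −2, so P = 124.2 − 2Q.
Supply slope = (118.5 − 78.5)/(13 − 3) = 4, so P = 66.5 + 4Q.
Competitive equilibrium: 124.2 − 2Q = 66.5 + 4Q → Q* = 9.6167, P* = 104.9667.
A tax t gives ΔQ = t/6 and wedge t, so DWL = t²/12.
t²/12 = 18.75 → t² = 225 → t = 15.

15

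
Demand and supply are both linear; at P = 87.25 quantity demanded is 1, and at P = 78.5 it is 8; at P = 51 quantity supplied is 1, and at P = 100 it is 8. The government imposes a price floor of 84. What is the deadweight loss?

13.28

Demand slope = (78.5 − 87.25)/(8 − 1) = −1.25, so P = 88.5 − 1.25Q.
Supply slope = (100 − 51)/(8 − 1) = 7, so P = 44 + 7Q.
Competitive equilibrium: 88.5 − 1.25Q = 44 + 7Q → Q* = 5.39394, P* = 81.75758.
At the floor P = 84, quantity demanded = (88.5 − 84)/1.25 = 3.6.
Sellers' marginal cost at Q' = 3.6: 44 + 7·3.6 = 69.2.
ΔQ = 5.39394 − 3.6 = 1.79394; wedge = 84 − 69.2 = 14.8.
Welfare loss = ½ × 1.79394 × 14.8 = 13.28.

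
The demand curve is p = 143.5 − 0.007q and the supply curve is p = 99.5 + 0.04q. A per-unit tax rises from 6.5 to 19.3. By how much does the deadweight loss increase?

3513.19

Competitive equilibrium: 143.5 − 0.007q = 99.5 + 0.04q → q* = 936.1702, p* = 136.9468.
For a per-unit tax t: Δq = t/0.047, so DWL = ½·t·(t/0.047) = t²/0.094.
At t = 6.5: DWL = 449.468. At t = 19.3: DWL = 3962.66.
Increase = 3962.66 − 449.468 = 3513.19.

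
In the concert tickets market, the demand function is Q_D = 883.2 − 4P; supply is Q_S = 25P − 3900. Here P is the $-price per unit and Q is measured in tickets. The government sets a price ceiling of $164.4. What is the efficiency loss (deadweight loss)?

In inverse form: demand P = 220.8 − 0.25Q, supply P = 156 + 0.04Q.
Competitive equilibrium: 220.8 − 0.25Q = 156 + 0.04Q → Q* = 223.4483, P* = 164.9379.
At the ceiling P = 164.4, quantity supplied = (164.4 − 156)/0.04 = 210.
Willingness to pay at Q' = 210: 220.8 − 0.25·210 = 168.3.
ΔQ = 223.4483 − 210 = 13.4483; wedge = 168.3 − 164.4 = 3.9.
DWL = ½ × 13.4483 × 3.9 = $26.22.

$26.22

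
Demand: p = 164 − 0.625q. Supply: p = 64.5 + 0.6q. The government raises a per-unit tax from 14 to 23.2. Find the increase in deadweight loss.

139.69

Competitive equilibrium: 164 − 0.625q = 64.5 + 0.6q → q* = 81.2245, p* = 113.2347.
For a per-unit tax t: Δq = t/1.225, so DWL = ½·t·(t/1.225) = t²/2.45.
At t = 14: DWL = 80. At t = 23.2: DWL = 219.69.
Increase = 219.69 − 80 = 139.69.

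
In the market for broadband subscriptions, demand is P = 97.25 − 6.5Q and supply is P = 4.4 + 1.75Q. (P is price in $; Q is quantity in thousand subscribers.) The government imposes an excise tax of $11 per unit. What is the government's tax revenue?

$109.13 thousand

Competitive equilibrium: 97.25 − 6.5Q = 4.4 + 1.75Q → Q* = 11.2545, P* = 24.0955.
With the tax, the buyer price exceeds the seller price by 11: (97.25 − 6.5Q) − (4.4 + 1.75Q) = 11 → Q' = 9.9212.
Tax revenue = 11 × 9.9212 = $109.13 thousand.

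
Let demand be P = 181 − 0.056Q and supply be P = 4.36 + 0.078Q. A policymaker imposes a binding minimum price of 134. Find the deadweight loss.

Competitive equilibrium: 181 − 0.056Q = 4.36 + 0.078Q → Q* = 1318.209, P* = 107.1803.
At the floor P = 134, quantity demanded = (181 − 134)/0.056 = 839.2857.
Sellers' marginal cost at Q' = 839.2857: 4.36 + 0.078·839.2857 = 69.8243.
ΔQ = 1318.209 − 839.2857 = 478.9233; wedge = 134 − 69.8243 = 64.1757.
Deadweight loss = ½ × 478.9233 × 64.1757 = 15367.62.

15367.62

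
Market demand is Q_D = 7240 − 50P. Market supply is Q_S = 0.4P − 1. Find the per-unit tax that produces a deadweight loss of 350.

In inverse form: demand P = 144.8 − 0.02Q, supply P = 2.5 + 2.5Q.
Competitive equilibrium: 144.8 − 0.02Q = 2.5 + 2.5Q → Q* = 56.4683, P* = 143.6706.
A tax t gives ΔQ = t/2.52 and wedge t, so DWL = t²/5.04.
t²/5.04 = 350 → t² = 1764 → t = 42.

42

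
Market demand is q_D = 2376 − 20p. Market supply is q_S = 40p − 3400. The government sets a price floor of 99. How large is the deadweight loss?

112.07

In inverse form: demand p = 118.8 − 0.05q, supply p = 85 + 0.025q.
Competitive equilibrium: 118.8 − 0.05q = 85 + 0.025q → q* = 450.6667, p* = 96.2667.
At the floor p = 99, quantity demanded = (118.8 − 99)/0.05 = 396.
Sellers' marginal cost at q' = 396: 85 + 0.025·396 = 94.9.
Δq = 450.6667 − 396 = 54.6667; wedge = 99 − 94.9 = 4.1.
Deadweight loss = ½ × 54.6667 × 4.1 = 112.07.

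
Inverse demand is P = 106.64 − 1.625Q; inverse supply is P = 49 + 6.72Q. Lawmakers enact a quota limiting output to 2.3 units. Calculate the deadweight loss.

Competitive equilibrium: 106.64 − 1.625Q = 49 + 6.72Q → Q* = 6.9071, P* = 95.4159.
At Q = 2.3: demand price = 106.64 − 1.625·2.3 = 102.9025; supply price = 49 + 6.72·2.3 = 64.456.
ΔQ = 6.9071 − 2.3 = 4.6071; wedge = 102.9025 − 64.456 = 38.4465.
The triangle = ½ × 4.6071 × 38.4465 = 88.56.

88.56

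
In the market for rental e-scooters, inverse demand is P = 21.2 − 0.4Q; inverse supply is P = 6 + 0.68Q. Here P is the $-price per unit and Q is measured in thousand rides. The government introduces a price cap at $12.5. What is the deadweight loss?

$11.01 thousand

Competitive equilibrium: 21.2 − 0.4Q = 6 + 0.68Q → Q* = 14.0741, P* = 15.5704.
At the ceiling P = 12.5, quantity supplied = (12.5 − 6)/0.68 = 9.5588.
Willingness to pay at Q' = 9.5588: 21.2 − 0.4·9.5588 = 17.3765.
ΔQ = 14.0741 − 9.5588 = 4.5153; wedge = 17.3765 − 12.5 = 4.8765.
Deadweight loss = ½ × 4.5153 × 4.8765 = $11.01 thousand.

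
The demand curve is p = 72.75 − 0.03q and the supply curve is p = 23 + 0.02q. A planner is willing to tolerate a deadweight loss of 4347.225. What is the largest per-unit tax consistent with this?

Competitive equilibrium: 72.75 − 0.03q = 23 + 0.02q → q* = 995, p* = 42.9.
A tax t gives Δq = t/0.05 and wedge t, so DWL = t²/0.1.
t²/0.1 = 4347.225 → t² = 434.7225 → t = 20.85.

20.85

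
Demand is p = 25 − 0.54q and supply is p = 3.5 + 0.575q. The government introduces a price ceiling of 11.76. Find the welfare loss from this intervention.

13.48

Competitive equilibrium: 25 − 0.54q = 3.5 + 0.575q → q* = 19.2825, p* = 14.5874.
At the ceiling p = 11.76, quantity supplied = (11.76 − 3.5)/0.575 = 14.3652.
Willingness to pay at q' = 14.3652: 25 − 0.54·14.3652 = 17.2428.
Δq = 19.2825 − 14.3652 = 4.9173; wedge = 17.2428 − 11.76 = 5.4828.
Deadweight loss = ½ × 4.9173 × 5.4828 = 13.48.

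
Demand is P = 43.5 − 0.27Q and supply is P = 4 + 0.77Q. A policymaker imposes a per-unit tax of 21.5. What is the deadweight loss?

222.24

Competitive equilibrium: 43.5 − 0.27Q = 4 + 0.77Q → Q* = 37.9808, P* = 33.2452.
With the tax, the buyer price exceeds the seller price by 21.5: (43.5 − 0.27Q) − (4 + 0.77Q) = 21.5 → Q' = 17.3077.
ΔQ = 37.9808 − 17.3077 = 20.6731; the wedge equals the tax, 21.5.
Deadweight loss = ½ × 20.6731 × 21.5 = 222.24.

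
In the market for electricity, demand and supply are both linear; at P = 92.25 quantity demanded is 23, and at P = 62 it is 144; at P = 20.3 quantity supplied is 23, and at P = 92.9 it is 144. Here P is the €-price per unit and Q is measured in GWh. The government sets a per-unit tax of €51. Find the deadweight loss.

€1530

Demand slope = (62 − 92.25)/(144 − 23) = −0.25, so P = 98 − 0.25Q.
Supply slope = (92.9 − 20.3)/(144 − 23) = 0.6, so P = 6.5 + 0.6Q.
Competitive equilibrium: 98 − 0.25Q = 6.5 + 0.6Q → Q* = 107.6471, P* = 71.0882.
With the tax, the buyer price exceeds the seller price by 51: (98 − 0.25Q) − (6.5 + 0.6Q) = 51 → Q' = 47.6471.
ΔQ = 107.6471 − 47.6471 = 60; the wedge equals the tax, 51.
Welfare loss = ½ × 60 × 51 = €1530.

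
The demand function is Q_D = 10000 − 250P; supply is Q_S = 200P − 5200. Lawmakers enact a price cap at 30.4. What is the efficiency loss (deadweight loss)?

2053.69

In inverse form: demand P = 40 − 0.004Q, supply P = 26 + 0.005Q.
Competitive equilibrium: 40 − 0.004Q = 26 + 0.005Q → Q* = 1555.5556, P* = 33.7778.
At the ceiling P = 30.4, quantity supplied = (30.4 − 26)/0.005 = 880.
Willingness to pay at Q' = 880: 40 − 0.004·880 = 36.48.
ΔQ = 1555.5556 − 880 = 675.5556; wedge = 36.48 − 30.4 = 6.08.
DWL = ½ × 675.5556 × 6.08 = 2053.69.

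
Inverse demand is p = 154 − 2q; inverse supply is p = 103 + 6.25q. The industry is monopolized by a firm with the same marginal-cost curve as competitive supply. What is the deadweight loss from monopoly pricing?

6

Competitive equilibrium: 154 − 2q = 103 + 6.25q → q* = 6.1818, p* = 141.6364.
Marginal revenue: MR = 154 − 4q. Set MR = MC: 154 − 4q = 103 + 6.25q → q_m = 4.9756.
Price p_m = 154 − 2·4.9756 = 144.0488; MC(q_m) = 103 + 6.25·4.9756 = 134.0975.
Competitive q* = 6.1818, so Δq = 1.2062; wedge = 144.0488 − 134.0975 = 9.9513.
The triangle = ½ × 1.2062 × 9.9513 = 6.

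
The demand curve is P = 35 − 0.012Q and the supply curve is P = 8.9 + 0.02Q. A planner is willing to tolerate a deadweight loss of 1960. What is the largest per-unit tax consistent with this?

11.2

Competitive equilibrium: 35 − 0.012Q = 8.9 + 0.02Q → Q* = 815.625, P* = 25.2125.
A tax t gives ΔQ = t/0.032 and wedge t, so DWL = t²/0.064.
t²/0.064 = 1960 → t² = 125.44 → t = 11.2.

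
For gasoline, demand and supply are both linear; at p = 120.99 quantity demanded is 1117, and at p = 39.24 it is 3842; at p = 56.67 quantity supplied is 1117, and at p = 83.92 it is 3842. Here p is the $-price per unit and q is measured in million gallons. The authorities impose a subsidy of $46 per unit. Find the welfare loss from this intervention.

$26450 million

Demand slope = (39.24 − 120.99)/(3842 − 1117) = −0.03, so p = 154.5 − 0.03q.
Supply slope = (83.92 − 56.67)/(3842 − 1117) = 0.01, so p = 45.5 + 0.01q.
Competitive equilibrium: 154.5 − 0.03q = 45.5 + 0.01q → q* = 2725, p* = 72.75.
The subsidy lowers effective supply by 46: p = 0.01q − 0.5.
New quantity: 154.5 − 0.03q = 0.01q − 0.5 → q' = 3875.
Overproduction Δq = 3875 − 2725 = 1150; wedge = subsidy = 46.
The triangle = ½ × 1150 × 46 = $26450 million.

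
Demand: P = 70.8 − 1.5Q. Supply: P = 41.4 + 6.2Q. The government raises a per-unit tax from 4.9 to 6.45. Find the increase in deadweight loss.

Competitive equilibrium: 70.8 − 1.5Q = 41.4 + 6.2Q → Q* = 3.8182, P* = 65.0727.
For a per-unit tax t: ΔQ = t/7.7, so DWL = ½·t·(t/7.7) = t²/15.4.
At t = 4.9: DWL = 1.559. At t = 6.45: DWL = 2.701.
Increase = 2.701 − 1.559 = 1.14.

1.14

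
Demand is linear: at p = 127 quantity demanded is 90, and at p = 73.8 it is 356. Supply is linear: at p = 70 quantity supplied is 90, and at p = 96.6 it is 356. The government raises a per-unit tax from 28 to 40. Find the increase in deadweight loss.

Demand slope = (73.8 − 127)/(356 − 90) = −0.2, so p = 145 − 0.2q.
Supply slope = (96.6 − 70)/(356 − 90) = 0.1, so p = 61 + 0.1q.
Competitive equilibrium: 145 − 0.2q = 61 + 0.1q → q* = 280, p* = 89.
For a per-unit tax t: Δq = t/0.3, so DWL = ½·t·(t/0.3) = t²/0.6.
At t = 28: DWL = 1306.667. At t = 40: DWL = 2666.667.
Increase = 2666.667 − 1306.667 = 1360.

1360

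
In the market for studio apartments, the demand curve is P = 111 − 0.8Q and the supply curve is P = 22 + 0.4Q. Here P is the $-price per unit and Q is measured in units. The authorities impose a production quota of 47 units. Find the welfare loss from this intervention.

Competitive equilibrium: 111 − 0.8Q = 22 + 0.4Q → Q* = 74.1667, P* = 51.6667.
At Q = 47: demand price = 111 − 0.8·47 = 73.4; supply price = 22 + 0.4·47 = 40.8.
ΔQ = 74.1667 − 47 = 27.1667; wedge = 73.4 − 40.8 = 32.6.
DWL = ½ × 27.1667 × 32.6 = $442.82.

$442.82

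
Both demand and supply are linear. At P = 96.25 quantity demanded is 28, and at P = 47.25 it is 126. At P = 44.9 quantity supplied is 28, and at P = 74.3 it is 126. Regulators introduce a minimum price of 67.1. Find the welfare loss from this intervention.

Demand slope = (47.25 − 96.25)/(126 − 28) = −0.5, so P = 110.25 − 0.5Q.
Supply slope = (74.3 − 44.9)/(126 − 28) = 0.3, so P = 36.5 + 0.3Q.
Competitive equilibrium: 110.25 − 0.5Q = 36.5 + 0.3Q → Q* = 92.1875, P* = 64.1563.
At the floor P = 67.1, quantity demanded = (110.25 − 67.1)/0.5 = 86.3.
Sellers' marginal cost at Q' = 86.3: 36.5 + 0.3·86.3 = 62.39.
ΔQ = 92.1875 − 86.3 = 5.8875; wedge = 67.1 − 62.39 = 4.71.
Deadweight loss = ½ × 5.8875 × 4.71 = 13.87.

13.87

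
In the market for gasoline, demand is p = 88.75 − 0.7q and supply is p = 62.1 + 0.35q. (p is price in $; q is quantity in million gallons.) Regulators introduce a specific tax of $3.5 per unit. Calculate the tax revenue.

$77.17 million

Competitive equilibrium: 88.75 − 0.7q = 62.1 + 0.35q → q* = 25.381, p* = 70.9833.
With the tax, the buyer price exceeds the seller price by 3.5: (88.75 − 0.7q) − (62.1 + 0.35q) = 3.5 → q' = 22.0476.
Tax revenue = 3.5 × 22.0476 = $77.17 million.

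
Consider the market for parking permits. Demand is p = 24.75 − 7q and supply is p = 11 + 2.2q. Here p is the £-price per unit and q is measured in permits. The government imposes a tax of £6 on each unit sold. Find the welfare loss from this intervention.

Competitive equilibrium: 24.75 − 7q = 11 + 2.2q → q* = 1.4946, p* = 14.288.
With the tax, the buyer price exceeds the seller price by 6: (24.75 − 7q) − (11 + 2.2q) = 6 → q' = 0.8424.
Δq = 1.4946 − 0.8424 = 0.6522; the wedge equals the tax, 6.
The triangle = ½ × 0.6522 × 6 = £1.96.

£1.96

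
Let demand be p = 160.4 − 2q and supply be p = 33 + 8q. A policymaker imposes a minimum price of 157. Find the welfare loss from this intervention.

609.408

Competitive equilibrium: 160.4 − 2q = 33 + 8q → q* = 12.74, p* = 134.92.
At the floor p = 157, quantity demanded = (160.4 − 157)/2 = 1.7.
Sellers' marginal cost at q' = 1.7: 33 + 8·1.7 = 46.6.
Δq = 12.74 − 1.7 = 11.04; wedge = 157 − 46.6 = 110.4.
DWL = ½ × 11.04 × 110.4 = 609.408.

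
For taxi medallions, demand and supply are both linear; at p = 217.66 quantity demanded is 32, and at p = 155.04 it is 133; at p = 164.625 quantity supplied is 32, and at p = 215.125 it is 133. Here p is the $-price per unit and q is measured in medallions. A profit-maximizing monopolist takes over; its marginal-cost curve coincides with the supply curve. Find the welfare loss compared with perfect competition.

$447.71

Demand slope = (155.04 − 217.66)/(133 − 32) = −0.62, so p = 237.5 − 0.62q.
Supply slope = (215.125 − 164.625)/(133 − 32) = 0.5, so p = 148.625 + 0.5q.
Competitive equilibrium: 237.5 − 0.62q = 148.625 + 0.5q → q* = 79.3527, p* = 188.3013.
Marginal revenue: MR = 237.5 − 1.24q. Set MR = MC: 237.5 − 1.24q = 148.625 + 0.5q → q_m = 51.0776.
Price p_m = 237.5 − 0.62·51.0776 = 205.8319; MC(q_m) = 148.625 + 0.5·51.0776 = 174.1638.
Competitive q* = 79.3527, so Δq = 28.2751; wedge = 205.8319 − 174.1638 = 31.6681.
The triangle = ½ × 28.2751 × 31.6681 = $447.71.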